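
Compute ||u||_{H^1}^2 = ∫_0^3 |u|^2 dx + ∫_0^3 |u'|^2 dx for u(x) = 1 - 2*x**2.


||u||_{H^1}^2 = 1527/5

The H^1 norm (squared) on an interval (0, L) is
  ||u||_{H^1}^2 = ∫_0^L u(x)^2 dx + ∫_0^L u'(x)^2 dx.
Compute u'(x) = -4*x.
Then u(x)^2 = 4*x**4 - 4*x**2 + 1 and u'(x)^2 = 16*x**2.
Integrate each monomial from 0 to 3 using ∫_0^3 c·x^n dx = c·3^(n+1)/(n+1):
  ∫_0^3 u(x)^2 dx = ∫_0^3 (4*x^4 - 4*x^2 + 1) dx. Term by term:
    ∫_0^3 4*x^4 dx = 972/5;  ∫_0^3 -4*x^2 dx = -36;  ∫_0^3 1 dx = 3.
  Sum: 972/5 − 36 + 3 = 807/5.
  ∫_0^3 u'(x)^2 dx = ∫_0^3 (16*x^2) dx. Term by term:
    ∫_0^3 16*x^2 dx = 144.
Adding: ||u||_{H^1}^2 = 807/5 + 144 = 1527/5.


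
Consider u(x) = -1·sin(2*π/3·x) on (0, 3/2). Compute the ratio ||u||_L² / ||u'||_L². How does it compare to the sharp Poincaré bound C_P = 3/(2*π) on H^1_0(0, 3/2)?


||u||_L² / ||u'||_L² = 3/(2*π) = C_P.

u(x) = -1·sin(2*π/3·x), so u'(x) = -2*π*cos(2*π*x/3)/3.
Writing u(x) = A·sin(kπx/L) with A = -1 and k = 1, use ∫_0^L sin²(kπx/L) dx = L/2 and ∫_0^L cos²(kπx/L) dx = L/2.
u² = 1·sin²(2*π/3·x) and (u')² = 4*π^2/9·cos²(2*π/3·x), and each of sin², cos² integrates to L/2 = 3/4 over (0, 3/2).
∫_0^3/2 u² dx = 3/4, so ||u||_L² = sqrt(3)/2.
∫_0^3/2 (u')² dx = π^2/3, so ||u'||_L² = sqrt(3)*π/3.
Ratio ||u||_L² / ||u'||_L² = 3/(2*π).
Sharp Poincaré constant on H^1_0(0, 3/2) is C_P = L/π = 3/(2*π), achieved by sin(2*π/3·x).
This is the k = 1 eigenfunction (up to amplitude), so the ratio equals the sharp Poincaré constant exactly.


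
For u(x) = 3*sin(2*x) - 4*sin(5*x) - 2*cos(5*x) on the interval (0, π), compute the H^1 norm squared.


||u||_{H^1(0,π)}^2 = 416/7 + 565*π/2

u'(x) = 10*sin(5*x) + 6*cos(2*x) - 20*cos(5*x).
Expand u² and (u')² and integrate term by term on (0, π), using: for integers n ≥ 1, ∫_0^π sin²(nx) dx = ∫_0^π cos²(nx) dx = π/2; for n ≠ n', ∫_0^π sin(nx)sin(n'x) dx = ∫_0^π cos(nx)cos(n'x) dx = 0; and by product-to-sum, ∫_0^π sin(nx)cos(n'x) dx = ½∫_0^π [sin((n+n')x) + sin((n−n')x)] dx, which is 0 when n+n' is even and 2n/(n²−n'²) when n+n' is odd (it need not vanish on (0, π)).
  u² squared terms: (-4)²·∫sin(5x)² dx = 16·π/2 = 8*π;  (-2)²·∫cos(5x)² dx = 4·π/2 = 2*π;  (3)²·∫sin(2x)² dx = 9·π/2 = 9*π/2.
  u² cross terms: 2·(-4)·(-2)·∫sin(5x)·cos(5x) dx = 16·(0) = 0;  2·(-4)·(3)·∫sin(5x)·sin(2x) dx = -24·(0) = 0;  2·(-2)·(3)·∫cos(5x)·sin(2x) dx = -12·(-4/21) = 16/7.
  So ∫_0^π u² dx = 8*π + 2*π + 9*π/2 + 0 + 0 + 16/7 = 16/7 + 29*π/2.
  (u')² squared terms: (-20)²·∫cos(5x)² dx = 400·π/2 = 200*π;  (6)²·∫cos(2x)² dx = 36·π/2 = 18*π;  (10)²·∫sin(5x)² dx = 100·π/2 = 50*π.
  (u')² cross terms: 2·(-20)·(6)·∫cos(5x)·cos(2x) dx = -240·(0) = 0;  2·(-20)·(10)·∫cos(5x)·sin(5x) dx = -400·(0) = 0;  2·(6)·(10)·∫cos(2x)·sin(5x) dx = 120·(10/21) = 400/7.
  So ∫_0^π (u')² dx = 200*π + 18*π + 50*π + 0 + 0 + 400/7 = 400/7 + 268*π.
||u||_{H^1}^2 = (16/7 + 29*π/2) + (400/7 + 268*π) = 416/7 + 565*π/2.


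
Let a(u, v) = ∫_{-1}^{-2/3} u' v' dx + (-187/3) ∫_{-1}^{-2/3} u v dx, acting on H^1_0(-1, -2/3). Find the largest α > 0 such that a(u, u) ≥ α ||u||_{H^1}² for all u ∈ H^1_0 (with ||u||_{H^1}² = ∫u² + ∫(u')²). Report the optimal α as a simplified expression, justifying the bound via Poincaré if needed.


α = (-187 + 27*π^2)/(3*(1 + 9*π^2))

Coercivity of a(·,·) on H^1_0(-1, -2/3) means a(u, u) ≥ α ||u||_{H^1}² for every u ∈ H^1_0.
The interval has length L = 1/3, and Poincaré/coercivity depend only on L. Here a(u, u) = ∫(u')² + (-187/3)·∫u².
Here c = -187/3 < 0 with |c| < (π/L)² = 9*π^2, so coercivity still holds. The condition a(u,u) ≥ α||u||_{H^1}² reads (1−α)∫(u')² ≥ (α−c)∫u². Any admissible α is ≤ 1 (rapidly oscillating u have ∫u²/∫(u')² → 0), and α = 1 would force 0 ≥ (1−c)∫u², impossible since c < 1; so 1−α > 0. By the sharp Poincaré inequality on H^1_0 of an interval of length L, ∫(u')² ≥ (π/L)²∫u² with equality for the first sine mode sin(π(x−x₀)/L) (x₀ the left endpoint), so the inequality holds for all u iff (1−α)(π/L)² ≥ α − c, i.e. α ≤ ((π/L)² + c)/((π/L)² + 1) = (1 + c(L/π)²)/(1 + (L/π)²). (Direct route, valid since c ≤ 0: Poincaré gives c∫u² ≥ c(L/π)²∫(u')², so a(u,u) ≥ (1 + c(L/π)²)∫(u')², while ||u||_{H^1}² ≤ (1 + (L/π)²)∫(u')²; dividing yields the same α.) With (π/L)² = 9*π^2 and c = -187/3, the largest admissible constant is α = ((π/L)² + c)/((π/L)² + 1).
Simplifying, α = (-187 + 27*π^2)/(3*(1 + 9*π^2)).


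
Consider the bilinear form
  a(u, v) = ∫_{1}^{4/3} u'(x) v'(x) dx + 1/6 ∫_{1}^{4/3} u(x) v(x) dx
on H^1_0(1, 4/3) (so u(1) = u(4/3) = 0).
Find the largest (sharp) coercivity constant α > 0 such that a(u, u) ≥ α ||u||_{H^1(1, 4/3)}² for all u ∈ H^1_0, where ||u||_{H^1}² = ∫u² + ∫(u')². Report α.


α = (1 + 54*π^2)/(6*(1 + 9*π^2))

Coercivity of a(·,·) on H^1_0(1, 4/3) means a(u, u) ≥ α ||u||_{H^1}² for every u ∈ H^1_0.
The interval has length L = 1/3, and Poincaré/coercivity depend only on L. Here a(u, u) = ∫(u')² + (1/6)·∫u².
Here 0 < c = 1/6 < 1. The condition a(u,u) ≥ α||u||_{H^1}² reads (1−α)∫(u')² ≥ (α−c)∫u². Any admissible α is ≤ 1 (rapidly oscillating u have ∫u²/∫(u')² → 0), and α = 1 would force 0 ≥ (1−c)∫u², impossible since c < 1; so 1−α > 0. By the sharp Poincaré inequality on H^1_0 of an interval of length L, ∫(u')² ≥ (π/L)²∫u² with equality for the first sine mode sin(π(x−x₀)/L) (x₀ the left endpoint), so the inequality holds for all u iff (1−α)(π/L)² ≥ α − c, i.e. α ≤ ((π/L)² + c)/((π/L)² + 1) = (1 + c(L/π)²)/(1 + (L/π)²). With (π/L)² = 9*π^2 and c = 1/6, the largest admissible constant is α = ((π/L)² + c)/((π/L)² + 1).
Simplifying, α = (1 + 54*π^2)/(6*(1 + 9*π^2)).


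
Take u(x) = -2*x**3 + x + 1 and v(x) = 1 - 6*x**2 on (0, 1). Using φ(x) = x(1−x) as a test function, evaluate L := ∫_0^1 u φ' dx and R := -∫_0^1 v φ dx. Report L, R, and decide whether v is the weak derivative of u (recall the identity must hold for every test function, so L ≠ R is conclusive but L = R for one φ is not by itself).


LHS = 2/15, RHS = 2/15. Yes, v = u' weakly.

u(x) = -2*x**3 + x + 1, classical derivative u'(x) = 1 - 6*x**2.
φ(x) = x(1−x), so φ'(x) = 1 - 2*x.
Note φ(0) = φ(1) = 0, so the boundary term u·φ vanishes.
LHS = ∫_0^1 u(x) φ'(x) dx = ∫_0^1 (4*x^4 - 2*x^3 - 2*x^2 - x + 1) dx. Term by term:
  ∫_0^1 4*x^4 dx = 4/5;  ∫_0^1 -2*x^3 dx = -1/2;  ∫_0^1 -2*x^2 dx = -2/3;
  ∫_0^1 -x dx = -1/2;  ∫_0^1 1 dx = 1.
Sum: 4/5 − 1/2 − 2/3 − 1/2 + 1 = 2/15.
So LHS = 2/15.
∫_0^1 v(x) φ(x) dx = ∫_0^1 (6*x^4 - 6*x^3 - x^2 + x) dx. Term by term:
  ∫_0^1 6*x^4 dx = 6/5;  ∫_0^1 -6*x^3 dx = -3/2;  ∫_0^1 -x^2 dx = -1/3;
  ∫_0^1 x dx = 1/2.
Sum: 6/5 − 3/2 − 1/3 + 1/2 = -2/15.
So RHS = -∫_0^1 v(x) φ(x) dx = 2/15.
LHS = RHS, so the identity holds for this test φ.
Moreover u is smooth here and v(x) = u'(x) = 1 - 6*x**2 pointwise, so the identity holds for every test function. Hence v is the weak derivative of u.


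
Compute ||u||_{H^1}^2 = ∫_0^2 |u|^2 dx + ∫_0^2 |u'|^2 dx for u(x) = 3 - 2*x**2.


||u||_{H^1}^2 = 814/15

The H^1 norm (squared) on an interval (0, L) is
  ||u||_{H^1}^2 = ∫_0^L u(x)^2 dx + ∫_0^L u'(x)^2 dx.
Compute u'(x) = -4*x.
Then u(x)^2 = 4*x**4 - 12*x**2 + 9 and u'(x)^2 = 16*x**2.
Integrate each monomial from 0 to 2 using ∫_0^2 c·x^n dx = c·2^(n+1)/(n+1):
  ∫_0^2 u(x)^2 dx = ∫_0^2 (4*x^4 - 12*x^2 + 9) dx. Term by term:
    ∫_0^2 4*x^4 dx = 128/5;  ∫_0^2 -12*x^2 dx = -32;  ∫_0^2 9 dx = 18.
  Sum: 128/5 − 32 + 18 = 58/5.
  ∫_0^2 u'(x)^2 dx = ∫_0^2 (16*x^2) dx. Term by term:
    ∫_0^2 16*x^2 dx = 128/3.
Adding: ||u||_{H^1}^2 = 58/5 + 128/3 = 814/15.


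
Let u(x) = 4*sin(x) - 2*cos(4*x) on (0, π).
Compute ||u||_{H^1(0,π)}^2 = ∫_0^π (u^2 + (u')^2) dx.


||u||_{H^1(0,π)}^2 = 544/15 + 50*π

u'(x) = 8*sin(4*x) + 4*cos(x).
Expand u² and (u')² and integrate term by term on (0, π), using: for integers n ≥ 1, ∫_0^π sin²(nx) dx = ∫_0^π cos²(nx) dx = π/2; for n ≠ n', ∫_0^π sin(nx)sin(n'x) dx = ∫_0^π cos(nx)cos(n'x) dx = 0; and by product-to-sum, ∫_0^π sin(nx)cos(n'x) dx = ½∫_0^π [sin((n+n')x) + sin((n−n')x)] dx, which is 0 when n+n' is even and 2n/(n²−n'²) when n+n' is odd (it need not vanish on (0, π)).
  u² squared terms: (-2)²·∫cos(4x)² dx = 4·π/2 = 2*π;  (4)²·∫sin(x)² dx = 16·π/2 = 8*π.
  u² cross terms: 2·(-2)·(4)·∫cos(4x)·sin(x) dx = -16·(-2/15) = 32/15.
  So ∫_0^π u² dx = 2*π + 8*π + 32/15 = 32/15 + 10*π.
  (u')² squared terms: (4)²·∫cos(x)² dx = 16·π/2 = 8*π;  (8)²·∫sin(4x)² dx = 64·π/2 = 32*π.
  (u')² cross terms: 2·(4)·(8)·∫cos(x)·sin(4x) dx = 64·(8/15) = 512/15.
  So ∫_0^π (u')² dx = 8*π + 32*π + 512/15 = 512/15 + 40*π.
||u||_{H^1}^2 = (32/15 + 10*π) + (512/15 + 40*π) = 544/15 + 50*π.


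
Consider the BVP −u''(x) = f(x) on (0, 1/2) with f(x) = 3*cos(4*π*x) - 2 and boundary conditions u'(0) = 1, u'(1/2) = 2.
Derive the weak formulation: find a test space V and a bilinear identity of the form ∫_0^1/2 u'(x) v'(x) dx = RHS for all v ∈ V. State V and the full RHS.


V = H^1(0, 1/2) (v unrestricted at boundary; u is determined up to an additive constant); weak form: ∫_0^1/2 u'v' dx = ∫_0^1/2 (3*cos(4*π*x) - 2) v dx + 2·v(1/2) − v(0) for all v ∈ V.

Multiply both sides by a test function v and integrate from 0 to 1/2:
  ∫_0^1/2 −u''(x) v(x) dx = ∫_0^1/2 f(x) v(x) dx.
Integrate the LHS by parts once:
  ∫_0^1/2 −u'' v dx = −[u'(x) v(x)]_0^1/2 + ∫_0^1/2 u'(x) v'(x) dx.
Thus ∫_0^1/2 u'(x) v'(x) dx = ∫_0^1/2 f(x) v(x) dx + [u'(x) v(x)]_0^1/2.
Choose V so that boundary terms are either known or forced to vanish.
u has inhomogeneous Neumann u'(0) = 1, u'(1/2) = 2. [u' v]_0^1/2 = (2)·v(1/2) − (1)·v(0) = 2·v(1/2) − v(0). Take V = H^1(0, 1/2); boundary term becomes part of RHS.
Weak formulation: find u (satisfying any essential BC) such that ∫_0^1/2 u'(x) v'(x) dx = ∫_0^1/2 f v dx + 2·v(1/2) − v(0) for all v ∈ V (Neumann data are natural BCs: they enter the RHS as boundary terms).
Substituting f(x) = 3*cos(4*π*x) - 2, the right-hand side is ∫_0^1/2 (3*cos(4*π*x) - 2) v dx + 2·v(1/2) − v(0).
Compatibility check (pure Neumann): taking v ≡ 1 ∈ V gives 0 = ∫_0^1/2 f dx + (2) − (1), i.e. ∫_0^1/2 f dx must equal u'(0) − u'(1/2) = -1. Indeed ∫_0^1/2 (3*cos(4*π*x) - 2) dx = -1, so the data are compatible. The solution is then unique only up to an additive constant (fix it e.g. by requiring ∫_0^1/2 u dx = 0).


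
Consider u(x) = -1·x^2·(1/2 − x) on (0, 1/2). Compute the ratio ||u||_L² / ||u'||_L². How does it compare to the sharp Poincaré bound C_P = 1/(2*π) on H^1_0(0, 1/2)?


||u||_L² / ||u'||_L² = sqrt(14)/28 < C_P = 1/(2*π).

u(x) = -1·x^2·(1/2 − x), so u'(x) = x*(3*x - 1).
u(x) = -1·x^2·(1/2 − x) vanishes at x = 0 and x = 1/2, so u ∈ H^1_0(0, 1/2). Differentiate via the product rule and integrate the resulting polynomials term by term.
  ∫_0^1/2 u² dx = ∫_0^1/2 (x^6 - x^5 + x^4/4) dx. Term by term:
    ∫_0^1/2 x^6 dx = 1/896;  ∫_0^1/2 -x^5 dx = -1/384;  ∫_0^1/2 x^4/4 dx = 1/640.
  Sum: 1/896 − 1/384 + 1/640 = 1/13440.
  ∫_0^1/2 (u')² dx = ∫_0^1/2 (9*x^4 - 6*x^3 + x^2) dx. Term by term:
    ∫_0^1/2 9*x^4 dx = 9/160;  ∫_0^1/2 -6*x^3 dx = -3/32;  ∫_0^1/2 x^2 dx = 1/24.
  Sum: 9/160 − 3/32 + 1/24 = 1/240.
∫_0^1/2 u² dx = 1/13440, so ||u||_L² = sqrt(210)/1680.
∫_0^1/2 (u')² dx = 1/240, so ||u'||_L² = sqrt(15)/60.
Ratio ||u||_L² / ||u'||_L² = sqrt(14)/28.
Sharp Poincaré constant on H^1_0(0, 1/2) is C_P = L/π = 1/(2*π), achieved by sin(2*π·x).
A polynomial bump cannot attain the sharp Poincaré constant (only the first sine eigenfunction does), so the ratio is strictly less than C_P, consistent with ||u||_L² ≤ C_P ||u'||_L².


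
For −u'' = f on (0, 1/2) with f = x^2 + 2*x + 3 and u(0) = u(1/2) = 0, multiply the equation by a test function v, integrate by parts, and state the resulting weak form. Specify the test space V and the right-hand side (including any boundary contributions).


V = H^1_0(0, 1/2) (so v(0) = v(1/2) = 0); weak form: ∫_0^1/2 u'v' dx = ∫_0^1/2 (x^2 + 2*x + 3) v dx for all v ∈ V.

Multiply both sides by a test function v and integrate from 0 to 1/2:
  ∫_0^1/2 −u''(x) v(x) dx = ∫_0^1/2 f(x) v(x) dx.
Integrate the LHS by parts once:
  ∫_0^1/2 −u'' v dx = −[u'(x) v(x)]_0^1/2 + ∫_0^1/2 u'(x) v'(x) dx.
Thus ∫_0^1/2 u'(x) v'(x) dx = ∫_0^1/2 f(x) v(x) dx + [u'(x) v(x)]_0^1/2.
Choose V so that boundary terms are either known or forced to vanish.
u is Dirichlet: u(0) = u(1/2) = 0. Let V = H^1_0(0, 1/2); then v(0) = v(1/2) = 0, and [u' v]_0^1/2 = 0.
Weak formulation: find u (satisfying any essential BC) such that ∫_0^1/2 u'(x) v'(x) dx = ∫_0^1/2 f v dx for all v ∈ V.
Substituting f(x) = x^2 + 2*x + 3, the right-hand side is ∫_0^1/2 (x^2 + 2*x + 3) v dx.


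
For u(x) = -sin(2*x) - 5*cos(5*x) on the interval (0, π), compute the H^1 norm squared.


||u||_{H^1(0,π)}^2 = -1040/21 + 655*π/2

u'(x) = 25*sin(5*x) - 2*cos(2*x).
Expand u² and (u')² and integrate term by term on (0, π), using: for integers n ≥ 1, ∫_0^π sin²(nx) dx = ∫_0^π cos²(nx) dx = π/2; for n ≠ n', ∫_0^π sin(nx)sin(n'x) dx = ∫_0^π cos(nx)cos(n'x) dx = 0; and by product-to-sum, ∫_0^π sin(nx)cos(n'x) dx = ½∫_0^π [sin((n+n')x) + sin((n−n')x)] dx, which is 0 when n+n' is even and 2n/(n²−n'²) when n+n' is odd (it need not vanish on (0, π)).
  u² squared terms: (-1)²·∫sin(2x)² dx = 1·π/2 = π/2;  (-5)²·∫cos(5x)² dx = 25·π/2 = 25*π/2.
  u² cross terms: 2·(-1)·(-5)·∫sin(2x)·cos(5x) dx = 10·(-4/21) = -40/21.
  So ∫_0^π u² dx = π/2 + 25*π/2 − 40/21 = -40/21 + 13*π.
  (u')² squared terms: (-2)²·∫cos(2x)² dx = 4·π/2 = 2*π;  (25)²·∫sin(5x)² dx = 625·π/2 = 625*π/2.
  (u')² cross terms: 2·(-2)·(25)·∫cos(2x)·sin(5x) dx = -100·(10/21) = -1000/21.
  So ∫_0^π (u')² dx = 2*π + 625*π/2 − 1000/21 = -1000/21 + 629*π/2.
||u||_{H^1}^2 = (-40/21 + 13*π) + (-1000/21 + 629*π/2) = -1040/21 + 655*π/2.


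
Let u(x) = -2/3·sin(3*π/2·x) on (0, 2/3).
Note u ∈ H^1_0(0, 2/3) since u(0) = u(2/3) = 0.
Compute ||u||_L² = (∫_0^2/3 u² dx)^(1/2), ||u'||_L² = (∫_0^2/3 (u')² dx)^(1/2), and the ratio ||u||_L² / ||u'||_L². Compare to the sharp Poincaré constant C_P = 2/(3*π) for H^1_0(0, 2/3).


||u||_L² / ||u'||_L² = 2/(3*π) = C_P.

u(x) = -2/3·sin(3*π/2·x), so u'(x) = -π*cos(3*π*x/2).
Writing u(x) = A·sin(kπx/L) with A = -2/3 and k = 1, use ∫_0^L sin²(kπx/L) dx = L/2 and ∫_0^L cos²(kπx/L) dx = L/2.
u² = 4/9·sin²(3*π/2·x) and (u')² = π^2·cos²(3*π/2·x), and each of sin², cos² integrates to L/2 = 1/3 over (0, 2/3).
∫_0^2/3 u² dx = 4/27, so ||u||_L² = 2*sqrt(3)/9.
∫_0^2/3 (u')² dx = π^2/3, so ||u'||_L² = sqrt(3)*π/3.
Ratio ||u||_L² / ||u'||_L² = 2/(3*π).
Sharp Poincaré constant on H^1_0(0, 2/3) is C_P = L/π = 2/(3*π), achieved by sin(3*π/2·x).
This is the k = 1 eigenfunction (up to amplitude), so the ratio equals the sharp Poincaré constant exactly.


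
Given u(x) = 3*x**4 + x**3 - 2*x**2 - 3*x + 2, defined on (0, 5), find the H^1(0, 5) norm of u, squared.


||u||_{H^1}^2 = 45602705/12

The H^1 norm (squared) on an interval (0, L) is
  ||u||_{H^1}^2 = ∫_0^L u(x)^2 dx + ∫_0^L u'(x)^2 dx.
Compute u'(x) = 12*x**3 + 3*x**2 - 4*x - 3.
Then u(x)^2 = 9*x**8 + 6*x**7 - 11*x**6 - 22*x**5 + 10*x**4 + 16*x**3 + x**2 - 12*x + 4 and u'(x)^2 = 144*x**6 + 72*x**5 - 87*x**4 - 96*x**3 - 2*x**2 + 24*x + 9.
Integrate each monomial from 0 to 5 using ∫_0^5 c·x^n dx = c·5^(n+1)/(n+1):
  ∫_0^5 u(x)^2 dx = ∫_0^5 (9*x^8 + 6*x^7 - 11*x^6 - 22*x^5 + 10*x^4 + 16*x^3 + x^2 - 12*x + 4) dx. Term by term:
    ∫_0^5 9*x^8 dx = 1953125;  ∫_0^5 6*x^7 dx = 1171875/4;  ∫_0^5 -11*x^6 dx = -859375/7;
    ∫_0^5 -22*x^5 dx = -171875/3;  ∫_0^5 10*x^4 dx = 6250;  ∫_0^5 16*x^3 dx = 2500;
    ∫_0^5 x^2 dx = 125/3;  ∫_0^5 -12*x dx = -150;  ∫_0^5 4 dx = 20.
  Sum: 1953125 + 1171875/4 − 859375/7 − 171875/3 + 6250 + 2500 + 125/3 − 150 + 20 = 58091485/28.
  ∫_0^5 u'(x)^2 dx = ∫_0^5 (144*x^6 + 72*x^5 - 87*x^4 - 96*x^3 - 2*x^2 + 24*x + 9) dx. Term by term:
    ∫_0^5 144*x^6 dx = 11250000/7;  ∫_0^5 72*x^5 dx = 187500;  ∫_0^5 -87*x^4 dx = -54375;
    ∫_0^5 -96*x^3 dx = -15000;  ∫_0^5 -2*x^2 dx = -250/3;  ∫_0^5 24*x dx = 300;
    ∫_0^5 9 dx = 45.
  Sum: 11250000/7 + 187500 − 54375 − 15000 − 250/3 + 300 + 45 = 36236120/21.
Adding: ||u||_{H^1}^2 = 58091485/28 + 36236120/21 = 45602705/12.


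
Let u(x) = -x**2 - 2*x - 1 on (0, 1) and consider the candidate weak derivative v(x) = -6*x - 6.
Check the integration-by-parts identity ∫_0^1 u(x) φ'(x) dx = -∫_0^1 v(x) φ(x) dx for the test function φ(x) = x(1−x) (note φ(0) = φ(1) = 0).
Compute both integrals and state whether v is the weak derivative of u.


LHS = 1/2, RHS = 3/2. No, v is not the weak derivative of u.

u(x) = -x**2 - 2*x - 1, classical derivative u'(x) = -2*x - 2.
φ(x) = x(1−x), so φ'(x) = 1 - 2*x.
Note φ(0) = φ(1) = 0, so the boundary term u·φ vanishes.
LHS = ∫_0^1 u(x) φ'(x) dx = ∫_0^1 (2*x^3 + 3*x^2 - 1) dx. Term by term:
  ∫_0^1 2*x^3 dx = 1/2;  ∫_0^1 3*x^2 dx = 1;  ∫_0^1 -1 dx = -1.
Sum: 1/2 + 1 − 1 = 1/2.
So LHS = 1/2.
∫_0^1 v(x) φ(x) dx = ∫_0^1 (6*x^3 - 6*x) dx. Term by term:
  ∫_0^1 6*x^3 dx = 3/2;  ∫_0^1 -6*x dx = -3.
Sum: 3/2 − 3 = -3/2.
So RHS = -∫_0^1 v(x) φ(x) dx = 3/2.
LHS − RHS = -1 ≠ 0, so the identity fails.
(For a valid weak derivative the identity must hold for EVERY test function, in particular this one. The failure shows v is NOT the weak derivative of u.)
Correct weak derivative would be u'(x) = -2*x - 2.


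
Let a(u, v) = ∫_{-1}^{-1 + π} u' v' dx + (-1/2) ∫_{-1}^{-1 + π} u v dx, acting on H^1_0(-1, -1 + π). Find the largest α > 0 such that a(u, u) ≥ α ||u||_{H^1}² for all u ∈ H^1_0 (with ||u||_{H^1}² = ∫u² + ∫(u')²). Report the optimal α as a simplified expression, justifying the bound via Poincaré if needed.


α = 1/4

Coercivity of a(·,·) on H^1_0(-1, -1 + π) means a(u, u) ≥ α ||u||_{H^1}² for every u ∈ H^1_0.
The interval has length L = π, and Poincaré/coercivity depend only on L. Here a(u, u) = ∫(u')² + (-1/2)·∫u².
Here c = -1/2 < 0 with |c| < (π/L)² = 1, so coercivity still holds. The condition a(u,u) ≥ α||u||_{H^1}² reads (1−α)∫(u')² ≥ (α−c)∫u². Any admissible α is ≤ 1 (rapidly oscillating u have ∫u²/∫(u')² → 0), and α = 1 would force 0 ≥ (1−c)∫u², impossible since c < 1; so 1−α > 0. By the sharp Poincaré inequality on H^1_0 of an interval of length L, ∫(u')² ≥ (π/L)²∫u² with equality for the first sine mode sin(π(x−x₀)/L) (x₀ the left endpoint), so the inequality holds for all u iff (1−α)(π/L)² ≥ α − c, i.e. α ≤ ((π/L)² + c)/((π/L)² + 1) = (1 + c(L/π)²)/(1 + (L/π)²). (Direct route, valid since c ≤ 0: Poincaré gives c∫u² ≥ c(L/π)²∫(u')², so a(u,u) ≥ (1 + c(L/π)²)∫(u')², while ||u||_{H^1}² ≤ (1 + (L/π)²)∫(u')²; dividing yields the same α.) With (π/L)² = 1 and c = -1/2, the largest admissible constant is α = ((π/L)² + c)/((π/L)² + 1).
Simplifying, α = 1/4.


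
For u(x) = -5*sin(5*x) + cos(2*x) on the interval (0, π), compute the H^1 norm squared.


||u||_{H^1(0,π)}^2 = -500/21 + 655*π/2

u'(x) = -2*sin(2*x) - 25*cos(5*x).
Expand u² and (u')² and integrate term by term on (0, π), using: for integers n ≥ 1, ∫_0^π sin²(nx) dx = ∫_0^π cos²(nx) dx = π/2; for n ≠ n', ∫_0^π sin(nx)sin(n'x) dx = ∫_0^π cos(nx)cos(n'x) dx = 0; and by product-to-sum, ∫_0^π sin(nx)cos(n'x) dx = ½∫_0^π [sin((n+n')x) + sin((n−n')x)] dx, which is 0 when n+n' is even and 2n/(n²−n'²) when n+n' is odd (it need not vanish on (0, π)).
  u² squared terms: (-5)²·∫sin(5x)² dx = 25·π/2 = 25*π/2;  (1)²·∫cos(2x)² dx = 1·π/2 = π/2.
  u² cross terms: 2·(-5)·(1)·∫sin(5x)·cos(2x) dx = -10·(10/21) = -100/21.
  So ∫_0^π u² dx = 25*π/2 + π/2 − 100/21 = -100/21 + 13*π.
  (u')² squared terms: (-25)²·∫cos(5x)² dx = 625·π/2 = 625*π/2;  (-2)²·∫sin(2x)² dx = 4·π/2 = 2*π.
  (u')² cross terms: 2·(-25)·(-2)·∫cos(5x)·sin(2x) dx = 100·(-4/21) = -400/21.
  So ∫_0^π (u')² dx = 625*π/2 + 2*π − 400/21 = -400/21 + 629*π/2.
||u||_{H^1}^2 = (-100/21 + 13*π) + (-400/21 + 629*π/2) = -500/21 + 655*π/2.


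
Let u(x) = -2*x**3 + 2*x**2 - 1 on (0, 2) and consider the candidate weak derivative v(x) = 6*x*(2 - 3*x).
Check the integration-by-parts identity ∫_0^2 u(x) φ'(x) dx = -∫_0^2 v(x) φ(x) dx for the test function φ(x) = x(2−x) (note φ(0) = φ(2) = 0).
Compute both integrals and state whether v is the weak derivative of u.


LHS = 64/15, RHS = 64/5. No, v is not the weak derivative of u.

u(x) = -2*x**3 + 2*x**2 - 1, classical derivative u'(x) = -6*x**2 + 4*x.
φ(x) = x(2−x), so φ'(x) = 2 - 2*x.
Note φ(0) = φ(2) = 0, so the boundary term u·φ vanishes.
LHS = ∫_0^2 u(x) φ'(x) dx = ∫_0^2 (4*x^4 - 8*x^3 + 4*x^2 + 2*x - 2) dx. Term by term:
  ∫_0^2 4*x^4 dx = 128/5;  ∫_0^2 -8*x^3 dx = -32;  ∫_0^2 4*x^2 dx = 32/3;
  ∫_0^2 2*x dx = 4;  ∫_0^2 -2 dx = -4.
Sum: 128/5 − 32 + 32/3 + 4 − 4 = 64/15.
So LHS = 64/15.
∫_0^2 v(x) φ(x) dx = ∫_0^2 (18*x^4 - 48*x^3 + 24*x^2) dx. Term by term:
  ∫_0^2 18*x^4 dx = 576/5;  ∫_0^2 -48*x^3 dx = -192;  ∫_0^2 24*x^2 dx = 64.
Sum: 576/5 − 192 + 64 = -64/5.
So RHS = -∫_0^2 v(x) φ(x) dx = 64/5.
LHS − RHS = -128/15 ≠ 0, so the identity fails.
(For a valid weak derivative the identity must hold for EVERY test function, in particular this one. The failure shows v is NOT the weak derivative of u.)
Correct weak derivative would be u'(x) = -6*x**2 + 4*x.


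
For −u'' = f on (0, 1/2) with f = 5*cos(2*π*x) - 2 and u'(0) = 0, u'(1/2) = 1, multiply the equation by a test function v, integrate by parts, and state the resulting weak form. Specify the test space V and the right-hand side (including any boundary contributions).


V = H^1(0, 1/2) (v unrestricted at boundary; u is determined up to an additive constant); weak form: ∫_0^1/2 u'v' dx = ∫_0^1/2 (5*cos(2*π*x) - 2) v dx + v(1/2) for all v ∈ V.

Multiply both sides by a test function v and integrate from 0 to 1/2:
  ∫_0^1/2 −u''(x) v(x) dx = ∫_0^1/2 f(x) v(x) dx.
Integrate the LHS by parts once:
  ∫_0^1/2 −u'' v dx = −[u'(x) v(x)]_0^1/2 + ∫_0^1/2 u'(x) v'(x) dx.
Thus ∫_0^1/2 u'(x) v'(x) dx = ∫_0^1/2 f(x) v(x) dx + [u'(x) v(x)]_0^1/2.
Choose V so that boundary terms are either known or forced to vanish.
u has inhomogeneous Neumann u'(0) = 0, u'(1/2) = 1. [u' v]_0^1/2 = (1)·v(1/2) − (0)·v(0) = v(1/2). Take V = H^1(0, 1/2); boundary term becomes part of RHS.
Weak formulation: find u (satisfying any essential BC) such that ∫_0^1/2 u'(x) v'(x) dx = ∫_0^1/2 f v dx + v(1/2) for all v ∈ V (Neumann data are natural BCs: they enter the RHS as boundary terms).
Substituting f(x) = 5*cos(2*π*x) - 2, the right-hand side is ∫_0^1/2 (5*cos(2*π*x) - 2) v dx + v(1/2).
Compatibility check (pure Neumann): taking v ≡ 1 ∈ V gives 0 = ∫_0^1/2 f dx + (1) − (0), i.e. ∫_0^1/2 f dx must equal u'(0) − u'(1/2) = -1. Indeed ∫_0^1/2 (5*cos(2*π*x) - 2) dx = -1, so the data are compatible. The solution is then unique only up to an additive constant (fix it e.g. by requiring ∫_0^1/2 u dx = 0).


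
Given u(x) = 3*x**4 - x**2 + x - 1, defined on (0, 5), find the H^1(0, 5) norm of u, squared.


||u||_{H^1}^2 = 146137645/42

The H^1 norm (squared) on an interval (0, L) is
  ||u||_{H^1}^2 = ∫_0^L u(x)^2 dx + ∫_0^L u'(x)^2 dx.
Compute u'(x) = 12*x**3 - 2*x + 1.
Then u(x)^2 = 9*x**8 - 6*x**6 + 6*x**5 - 5*x**4 - 2*x**3 + 3*x**2 - 2*x + 1 and u'(x)^2 = 144*x**6 - 48*x**4 + 24*x**3 + 4*x**2 - 4*x + 1.
Integrate each monomial from 0 to 5 using ∫_0^5 c·x^n dx = c·5^(n+1)/(n+1):
  ∫_0^5 u(x)^2 dx = ∫_0^5 (9*x^8 - 6*x^6 + 6*x^5 - 5*x^4 - 2*x^3 + 3*x^2 - 2*x + 1) dx. Term by term:
    ∫_0^5 9*x^8 dx = 1953125;  ∫_0^5 -6*x^6 dx = -468750/7;  ∫_0^5 6*x^5 dx = 15625;
    ∫_0^5 -5*x^4 dx = -3125;  ∫_0^5 -2*x^3 dx = -625/2;  ∫_0^5 3*x^2 dx = 125;
    ∫_0^5 -2*x dx = -25;  ∫_0^5 1 dx = 5.
  Sum: 1953125 − 468750/7 + 15625 − 3125 − 625/2 + 125 − 25 + 5 = 26578345/14.
  ∫_0^5 u'(x)^2 dx = ∫_0^5 (144*x^6 - 48*x^4 + 24*x^3 + 4*x^2 - 4*x + 1) dx. Term by term:
    ∫_0^5 144*x^6 dx = 11250000/7;  ∫_0^5 -48*x^4 dx = -30000;  ∫_0^5 24*x^3 dx = 3750;
    ∫_0^5 4*x^2 dx = 500/3;  ∫_0^5 -4*x dx = -50;  ∫_0^5 1 dx = 5.
  Sum: 11250000/7 − 30000 + 3750 + 500/3 − 50 + 5 = 33201305/21.
Adding: ||u||_{H^1}^2 = 26578345/14 + 33201305/21 = 146137645/42.


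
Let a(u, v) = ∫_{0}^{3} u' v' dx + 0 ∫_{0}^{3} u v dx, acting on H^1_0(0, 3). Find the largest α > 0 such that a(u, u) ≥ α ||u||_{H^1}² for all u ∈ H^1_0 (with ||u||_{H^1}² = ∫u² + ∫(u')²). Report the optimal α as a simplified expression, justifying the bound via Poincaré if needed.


α = π^2/(9 + π^2)

Coercivity of a(·,·) on H^1_0(0, 3) means a(u, u) ≥ α ||u||_{H^1}² for every u ∈ H^1_0.
The interval has length L = 3, and Poincaré/coercivity depend only on L. Here a(u, u) = ∫(u')² + (0)·∫u².
Here c = 0, so a(u,u) = ∫(u')² alone. The condition a(u,u) ≥ α||u||_{H^1}² reads (1−α)∫(u')² ≥ (α−c)∫u². Any admissible α is ≤ 1 (rapidly oscillating u have ∫u²/∫(u')² → 0), and α = 1 would force 0 ≥ (1−c)∫u², impossible since c < 1; so 1−α > 0. By the sharp Poincaré inequality on H^1_0 of an interval of length L, ∫(u')² ≥ (π/L)²∫u² with equality for the first sine mode sin(π(x−x₀)/L) (x₀ the left endpoint), so the inequality holds for all u iff (1−α)(π/L)² ≥ α − c, i.e. α ≤ ((π/L)² + c)/((π/L)² + 1) = (1 + c(L/π)²)/(1 + (L/π)²). (Direct route, valid since c ≤ 0: Poincaré gives c∫u² ≥ c(L/π)²∫(u')², so a(u,u) ≥ (1 + c(L/π)²)∫(u')², while ||u||_{H^1}² ≤ (1 + (L/π)²)∫(u')²; dividing yields the same α.) With (π/L)² = π^2/9 and c = 0, the largest admissible constant is α = ((π/L)² + c)/((π/L)² + 1).
Simplifying, α = π^2/(9 + π^2).


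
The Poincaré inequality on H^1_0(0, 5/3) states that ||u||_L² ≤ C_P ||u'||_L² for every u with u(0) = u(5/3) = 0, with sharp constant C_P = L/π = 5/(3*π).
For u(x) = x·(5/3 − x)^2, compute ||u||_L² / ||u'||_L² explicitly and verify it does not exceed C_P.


||u||_L² / ||u'||_L² = 5*sqrt(14)/42 < C_P = 5/(3*π).

u(x) = x·(5/3 − x)^2, so u'(x) = (3*x - 5)*(9*x - 5)/9.
u(x) = x·(5/3 − x)^2 vanishes at x = 0 and x = 5/3, so u ∈ H^1_0(0, 5/3). Differentiate via the product rule and integrate the resulting polynomials term by term.
  ∫_0^5/3 u² dx = ∫_0^5/3 (x^6 - 20*x^5/3 + 50*x^4/3 - 500*x^3/27 + 625*x^2/81) dx. Term by term:
    ∫_0^5/3 x^6 dx = 78125/15309;  ∫_0^5/3 -20*x^5/3 dx = -156250/6561;  ∫_0^5/3 50*x^4/3 dx = 31250/729;
    ∫_0^5/3 -500*x^3/27 dx = -78125/2187;  ∫_0^5/3 625*x^2/81 dx = 78125/6561.
  Sum: 78125/15309 − 156250/6561 + 31250/729 − 78125/2187 + 78125/6561 = 15625/45927.
  ∫_0^5/3 (u')² dx = ∫_0^5/3 (9*x^4 - 40*x^3 + 550*x^2/9 - 1000*x/27 + 625/81) dx. Term by term:
    ∫_0^5/3 9*x^4 dx = 625/27;  ∫_0^5/3 -40*x^3 dx = -6250/81;  ∫_0^5/3 550*x^2/9 dx = 68750/729;
    ∫_0^5/3 -1000*x/27 dx = -12500/243;  ∫_0^5/3 625/81 dx = 3125/243.
  Sum: 625/27 − 6250/81 + 68750/729 − 12500/243 + 3125/243 = 1250/729.
∫_0^5/3 u² dx = 15625/45927, so ||u||_L² = 125*sqrt(7)/567.
∫_0^5/3 (u')² dx = 1250/729, so ||u'||_L² = 25*sqrt(2)/27.
Ratio ||u||_L² / ||u'||_L² = 5*sqrt(14)/42.
Sharp Poincaré constant on H^1_0(0, 5/3) is C_P = L/π = 5/(3*π), achieved by sin(3*π/5·x).
A polynomial bump cannot attain the sharp Poincaré constant (only the first sine eigenfunction does), so the ratio is strictly less than C_P, consistent with ||u||_L² ≤ C_P ||u'||_L².


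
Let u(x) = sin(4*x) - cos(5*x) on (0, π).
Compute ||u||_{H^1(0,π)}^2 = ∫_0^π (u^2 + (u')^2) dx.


||u||_{H^1(0,π)}^2 = 416/9 + 43*π/2

u'(x) = 5*sin(5*x) + 4*cos(4*x).
Expand u² and (u')² and integrate term by term on (0, π), using: for integers n ≥ 1, ∫_0^π sin²(nx) dx = ∫_0^π cos²(nx) dx = π/2; for n ≠ n', ∫_0^π sin(nx)sin(n'x) dx = ∫_0^π cos(nx)cos(n'x) dx = 0; and by product-to-sum, ∫_0^π sin(nx)cos(n'x) dx = ½∫_0^π [sin((n+n')x) + sin((n−n')x)] dx, which is 0 when n+n' is even and 2n/(n²−n'²) when n+n' is odd (it need not vanish on (0, π)).
  u² squared terms: (-1)²·∫cos(5x)² dx = 1·π/2 = π/2;  (1)²·∫sin(4x)² dx = 1·π/2 = π/2.
  u² cross terms: 2·(-1)·(1)·∫cos(5x)·sin(4x) dx = -2·(-8/9) = 16/9.
  So ∫_0^π u² dx = π/2 + π/2 + 16/9 = 16/9 + π.
  (u')² squared terms: (4)²·∫cos(4x)² dx = 16·π/2 = 8*π;  (5)²·∫sin(5x)² dx = 25·π/2 = 25*π/2.
  (u')² cross terms: 2·(4)·(5)·∫cos(4x)·sin(5x) dx = 40·(10/9) = 400/9.
  So ∫_0^π (u')² dx = 8*π + 25*π/2 + 400/9 = 400/9 + 41*π/2.
||u||_{H^1}^2 = (16/9 + π) + (400/9 + 41*π/2) = 416/9 + 43*π/2.


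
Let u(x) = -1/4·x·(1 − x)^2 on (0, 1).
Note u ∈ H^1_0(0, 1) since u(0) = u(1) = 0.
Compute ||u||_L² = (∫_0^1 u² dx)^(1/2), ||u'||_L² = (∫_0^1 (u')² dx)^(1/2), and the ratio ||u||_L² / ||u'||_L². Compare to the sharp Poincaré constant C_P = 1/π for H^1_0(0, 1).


||u||_L² / ||u'||_L² = sqrt(14)/14 < C_P = 1/π.

u(x) = -1/4·x·(1 − x)^2, so u'(x) = (1 - 3*x)*(x - 1)/4.
u(x) = -1/4·x·(1 − x)^2 vanishes at x = 0 and x = 1, so u ∈ H^1_0(0, 1). Differentiate via the product rule and integrate the resulting polynomials term by term.
  ∫_0^1 u² dx = ∫_0^1 (x^6/16 - x^5/4 + 3*x^4/8 - x^3/4 + x^2/16) dx. Term by term:
    ∫_0^1 x^6/16 dx = 1/112;  ∫_0^1 -x^5/4 dx = -1/24;  ∫_0^1 3*x^4/8 dx = 3/40;
    ∫_0^1 -x^3/4 dx = -1/16;  ∫_0^1 x^2/16 dx = 1/48.
  Sum: 1/112 − 1/24 + 3/40 − 1/16 + 1/48 = 1/1680.
  ∫_0^1 (u')² dx = ∫_0^1 (9*x^4/16 - 3*x^3/2 + 11*x^2/8 - x/2 + 1/16) dx. Term by term:
    ∫_0^1 9*x^4/16 dx = 9/80;  ∫_0^1 -3*x^3/2 dx = -3/8;  ∫_0^1 11*x^2/8 dx = 11/24;
    ∫_0^1 -x/2 dx = -1/4;  ∫_0^1 1/16 dx = 1/16.
  Sum: 9/80 − 3/8 + 11/24 − 1/4 + 1/16 = 1/120.
∫_0^1 u² dx = 1/1680, so ||u||_L² = sqrt(105)/420.
∫_0^1 (u')² dx = 1/120, so ||u'||_L² = sqrt(30)/60.
Ratio ||u||_L² / ||u'||_L² = sqrt(14)/14.
Sharp Poincaré constant on H^1_0(0, 1) is C_P = L/π = 1/π, achieved by sin(π·x).
A polynomial bump cannot attain the sharp Poincaré constant (only the first sine eigenfunction does), so the ratio is strictly less than C_P, consistent with ||u||_L² ≤ C_P ||u'||_L².


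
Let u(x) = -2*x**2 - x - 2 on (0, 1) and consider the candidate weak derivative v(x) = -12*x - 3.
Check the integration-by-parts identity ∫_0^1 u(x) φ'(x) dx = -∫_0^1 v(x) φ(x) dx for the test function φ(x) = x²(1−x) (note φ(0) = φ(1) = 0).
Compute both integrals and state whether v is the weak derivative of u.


LHS = 17/60, RHS = 17/20. No, v is not the weak derivative of u.

u(x) = -2*x**2 - x - 2, classical derivative u'(x) = -4*x - 1.
φ(x) = x²(1−x), so φ'(x) = x*(2 - 3*x).
Note φ(0) = φ(1) = 0, so the boundary term u·φ vanishes.
LHS = ∫_0^1 u(x) φ'(x) dx = ∫_0^1 (6*x^4 - x^3 + 4*x^2 - 4*x) dx. Term by term:
  ∫_0^1 6*x^4 dx = 6/5;  ∫_0^1 -x^3 dx = -1/4;  ∫_0^1 4*x^2 dx = 4/3;
  ∫_0^1 -4*x dx = -2.
Sum: 6/5 − 1/4 + 4/3 − 2 = 17/60.
So LHS = 17/60.
∫_0^1 v(x) φ(x) dx = ∫_0^1 (12*x^4 - 9*x^3 - 3*x^2) dx. Term by term:
  ∫_0^1 12*x^4 dx = 12/5;  ∫_0^1 -9*x^3 dx = -9/4;  ∫_0^1 -3*x^2 dx = -1.
Sum: 12/5 − 9/4 − 1 = -17/20.
So RHS = -∫_0^1 v(x) φ(x) dx = 17/20.
LHS − RHS = -17/30 ≠ 0, so the identity fails.
(For a valid weak derivative the identity must hold for EVERY test function, in particular this one. The failure shows v is NOT the weak derivative of u.)
Correct weak derivative would be u'(x) = -4*x - 1.


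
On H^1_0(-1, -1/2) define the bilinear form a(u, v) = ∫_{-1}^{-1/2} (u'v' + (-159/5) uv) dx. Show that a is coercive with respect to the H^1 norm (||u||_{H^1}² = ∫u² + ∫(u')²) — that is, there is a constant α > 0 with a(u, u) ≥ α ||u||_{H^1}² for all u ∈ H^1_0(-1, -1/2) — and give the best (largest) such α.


α = (-159 + 20*π^2)/(5*(1 + 4*π^2))

Coercivity of a(·,·) on H^1_0(-1, -1/2) means a(u, u) ≥ α ||u||_{H^1}² for every u ∈ H^1_0.
The interval has length L = 1/2, and Poincaré/coercivity depend only on L. Here a(u, u) = ∫(u')² + (-159/5)·∫u².
Here c = -159/5 < 0 with |c| < (π/L)² = 4*π^2, so coercivity still holds. The condition a(u,u) ≥ α||u||_{H^1}² reads (1−α)∫(u')² ≥ (α−c)∫u². Any admissible α is ≤ 1 (rapidly oscillating u have ∫u²/∫(u')² → 0), and α = 1 would force 0 ≥ (1−c)∫u², impossible since c < 1; so 1−α > 0. By the sharp Poincaré inequality on H^1_0 of an interval of length L, ∫(u')² ≥ (π/L)²∫u² with equality for the first sine mode sin(π(x−x₀)/L) (x₀ the left endpoint), so the inequality holds for all u iff (1−α)(π/L)² ≥ α − c, i.e. α ≤ ((π/L)² + c)/((π/L)² + 1) = (1 + c(L/π)²)/(1 + (L/π)²). (Direct route, valid since c ≤ 0: Poincaré gives c∫u² ≥ c(L/π)²∫(u')², so a(u,u) ≥ (1 + c(L/π)²)∫(u')², while ||u||_{H^1}² ≤ (1 + (L/π)²)∫(u')²; dividing yields the same α.) With (π/L)² = 4*π^2 and c = -159/5, the largest admissible constant is α = ((π/L)² + c)/((π/L)² + 1).
Simplifying, α = (-159 + 20*π^2)/(5*(1 + 4*π^2)).


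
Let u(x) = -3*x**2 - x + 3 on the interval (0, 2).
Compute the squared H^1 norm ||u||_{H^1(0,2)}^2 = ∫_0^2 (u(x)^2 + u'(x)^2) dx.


||u||_{H^1}^2 = 2464/15

The H^1 norm (squared) on an interval (0, L) is
  ||u||_{H^1}^2 = ∫_0^L u(x)^2 dx + ∫_0^L u'(x)^2 dx.
Compute u'(x) = -6*x - 1.
Then u(x)^2 = 9*x**4 + 6*x**3 - 17*x**2 - 6*x + 9 and u'(x)^2 = 36*x**2 + 12*x + 1.
Integrate each monomial from 0 to 2 using ∫_0^2 c·x^n dx = c·2^(n+1)/(n+1):
  ∫_0^2 u(x)^2 dx = ∫_0^2 (9*x^4 + 6*x^3 - 17*x^2 - 6*x + 9) dx. Term by term:
    ∫_0^2 9*x^4 dx = 288/5;  ∫_0^2 6*x^3 dx = 24;  ∫_0^2 -17*x^2 dx = -136/3;
    ∫_0^2 -6*x dx = -12;  ∫_0^2 9 dx = 18.
  Sum: 288/5 + 24 − 136/3 − 12 + 18 = 634/15.
  ∫_0^2 u'(x)^2 dx = ∫_0^2 (36*x^2 + 12*x + 1) dx. Term by term:
    ∫_0^2 36*x^2 dx = 96;  ∫_0^2 12*x dx = 24;  ∫_0^2 1 dx = 2.
  Sum: 96 + 24 + 2 = 122.
Adding: ||u||_{H^1}^2 = 634/15 + 122 = 2464/15.


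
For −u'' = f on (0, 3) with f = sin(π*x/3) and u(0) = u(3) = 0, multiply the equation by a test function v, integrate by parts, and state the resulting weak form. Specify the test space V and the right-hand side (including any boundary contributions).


V = H^1_0(0, 3) (so v(0) = v(3) = 0); weak form: ∫_0^3 u'v' dx = ∫_0^3 (sin(π*x/3)) v dx for all v ∈ V.

Multiply both sides by a test function v and integrate from 0 to 3:
  ∫_0^3 −u''(x) v(x) dx = ∫_0^3 f(x) v(x) dx.
Integrate the LHS by parts once:
  ∫_0^3 −u'' v dx = −[u'(x) v(x)]_0^3 + ∫_0^3 u'(x) v'(x) dx.
Thus ∫_0^3 u'(x) v'(x) dx = ∫_0^3 f(x) v(x) dx + [u'(x) v(x)]_0^3.
Choose V so that boundary terms are either known or forced to vanish.
u is Dirichlet: u(0) = u(3) = 0. Let V = H^1_0(0, 3); then v(0) = v(3) = 0, and [u' v]_0^3 = 0.
Weak formulation: find u (satisfying any essential BC) such that ∫_0^3 u'(x) v'(x) dx = ∫_0^3 f v dx for all v ∈ V.
Substituting f(x) = sin(π*x/3), the right-hand side is ∫_0^3 (sin(π*x/3)) v dx.


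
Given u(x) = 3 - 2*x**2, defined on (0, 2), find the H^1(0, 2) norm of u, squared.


||u||_{H^1}^2 = 814/15

The H^1 norm (squared) on an interval (0, L) is
  ||u||_{H^1}^2 = ∫_0^L u(x)^2 dx + ∫_0^L u'(x)^2 dx.
Compute u'(x) = -4*x.
Then u(x)^2 = 4*x**4 - 12*x**2 + 9 and u'(x)^2 = 16*x**2.
Integrate each monomial from 0 to 2 using ∫_0^2 c·x^n dx = c·2^(n+1)/(n+1):
  ∫_0^2 u(x)^2 dx = ∫_0^2 (4*x^4 - 12*x^2 + 9) dx. Term by term:
    ∫_0^2 4*x^4 dx = 128/5;  ∫_0^2 -12*x^2 dx = -32;  ∫_0^2 9 dx = 18.
  Sum: 128/5 − 32 + 18 = 58/5.
  ∫_0^2 u'(x)^2 dx = ∫_0^2 (16*x^2) dx. Term by term:
    ∫_0^2 16*x^2 dx = 128/3.
Adding: ||u||_{H^1}^2 = 58/5 + 128/3 = 814/15.


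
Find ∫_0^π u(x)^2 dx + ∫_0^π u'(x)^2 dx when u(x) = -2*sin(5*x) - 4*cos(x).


||u||_{H^1(0,π)}^2 = 68*π

u'(x) = 4*sin(x) - 10*cos(5*x).
Expand u² and (u')² and integrate term by term on (0, π), using: for integers n ≥ 1, ∫_0^π sin²(nx) dx = ∫_0^π cos²(nx) dx = π/2; for n ≠ n', ∫_0^π sin(nx)sin(n'x) dx = ∫_0^π cos(nx)cos(n'x) dx = 0; and by product-to-sum, ∫_0^π sin(nx)cos(n'x) dx = ½∫_0^π [sin((n+n')x) + sin((n−n')x)] dx, which is 0 when n+n' is even and 2n/(n²−n'²) when n+n' is odd (it need not vanish on (0, π)).
  u² squared terms: (-4)²·∫cos(x)² dx = 16·π/2 = 8*π;  (-2)²·∫sin(5x)² dx = 4·π/2 = 2*π.
  u² cross terms: 2·(-4)·(-2)·∫cos(x)·sin(5x) dx = 16·(0) = 0.
  So ∫_0^π u² dx = 8*π + 2*π + 0 = 10*π.
  (u')² squared terms: (-10)²·∫cos(5x)² dx = 100·π/2 = 50*π;  (4)²·∫sin(x)² dx = 16·π/2 = 8*π.
  (u')² cross terms: 2·(-10)·(4)·∫cos(5x)·sin(x) dx = -80·(0) = 0.
  So ∫_0^π (u')² dx = 50*π + 8*π + 0 = 58*π.
||u||_{H^1}^2 = (10*π) + (58*π) = 68*π.


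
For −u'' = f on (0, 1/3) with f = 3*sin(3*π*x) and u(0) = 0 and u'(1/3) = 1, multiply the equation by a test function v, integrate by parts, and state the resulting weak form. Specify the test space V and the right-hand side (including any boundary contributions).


V = {v ∈ H^1(0, 1/3) : v(0) = 0} (test functions vanish at x = 0 where u is specified); weak form: ∫_0^1/3 u'v' dx = ∫_0^1/3 (3*sin(3*π*x)) v dx + v(1/3) for all v ∈ V.

Multiply both sides by a test function v and integrate from 0 to 1/3:
  ∫_0^1/3 −u''(x) v(x) dx = ∫_0^1/3 f(x) v(x) dx.
Integrate the LHS by parts once:
  ∫_0^1/3 −u'' v dx = −[u'(x) v(x)]_0^1/3 + ∫_0^1/3 u'(x) v'(x) dx.
Thus ∫_0^1/3 u'(x) v'(x) dx = ∫_0^1/3 f(x) v(x) dx + [u'(x) v(x)]_0^1/3.
Choose V so that boundary terms are either known or forced to vanish.
Mixed BC: u(0) = 0 (Dirichlet) and u'(1/3) = 1 (Neumann). Define V = {v ∈ H^1(0, 1/3) : v(0) = 0}. Then [u' v]_0^1/3 = u'(1/3)·v(1/3) − u'(0)·0 = v(1/3).
Weak formulation: find u (satisfying any essential BC) such that ∫_0^1/3 u'(x) v'(x) dx = ∫_0^1/3 f v dx + v(1/3) for all v ∈ V (Dirichlet at 0 absorbed into V; Neumann datum at x = 1/3 contributes the boundary term).
Substituting f(x) = 3*sin(3*π*x), the right-hand side is ∫_0^1/3 (3*sin(3*π*x)) v dx + v(1/3).


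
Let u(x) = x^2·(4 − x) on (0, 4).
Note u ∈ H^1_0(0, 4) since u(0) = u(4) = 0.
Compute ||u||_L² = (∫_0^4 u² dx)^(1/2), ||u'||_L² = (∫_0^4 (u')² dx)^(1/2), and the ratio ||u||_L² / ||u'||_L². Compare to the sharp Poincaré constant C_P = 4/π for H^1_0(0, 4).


||u||_L² / ||u'||_L² = 2*sqrt(14)/7 < C_P = 4/π.

u(x) = x^2·(4 − x), so u'(x) = x*(8 - 3*x).
u(x) = x^2·(4 − x) vanishes at x = 0 and x = 4, so u ∈ H^1_0(0, 4). Differentiate via the product rule and integrate the resulting polynomials term by term.
  ∫_0^4 u² dx = ∫_0^4 (x^6 - 8*x^5 + 16*x^4) dx. Term by term:
    ∫_0^4 x^6 dx = 16384/7;  ∫_0^4 -8*x^5 dx = -16384/3;  ∫_0^4 16*x^4 dx = 16384/5.
  Sum: 16384/7 − 16384/3 + 16384/5 = 16384/105.
  ∫_0^4 (u')² dx = ∫_0^4 (9*x^4 - 48*x^3 + 64*x^2) dx. Term by term:
    ∫_0^4 9*x^4 dx = 9216/5;  ∫_0^4 -48*x^3 dx = -3072;  ∫_0^4 64*x^2 dx = 4096/3.
  Sum: 9216/5 − 3072 + 4096/3 = 2048/15.
∫_0^4 u² dx = 16384/105, so ||u||_L² = 128*sqrt(105)/105.
∫_0^4 (u')² dx = 2048/15, so ||u'||_L² = 32*sqrt(30)/15.
Ratio ||u||_L² / ||u'||_L² = 2*sqrt(14)/7.
Sharp Poincaré constant on H^1_0(0, 4) is C_P = L/π = 4/π, achieved by sin(π/4·x).
A polynomial bump cannot attain the sharp Poincaré constant (only the first sine eigenfunction does), so the ratio is strictly less than C_P, consistent with ||u||_L² ≤ C_P ||u'||_L².
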